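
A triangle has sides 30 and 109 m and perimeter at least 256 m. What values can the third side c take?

117 ≤ c < 139 m

Triangle inequality alone gives 79 < c < 139.
The perimeter condition gives c ≥ 256 − 30 − 109 = 117.
Intersecting the two: 117 ≤ c < 139.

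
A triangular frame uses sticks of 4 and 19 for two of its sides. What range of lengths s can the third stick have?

By the triangle inequality, s must be less than 4 + 19 = 23 and greater than |4 − 19| = 15.

15 < s < 23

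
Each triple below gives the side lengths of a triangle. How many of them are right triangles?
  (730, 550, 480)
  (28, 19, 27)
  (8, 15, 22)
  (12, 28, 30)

(730,550,480): 480²+550² = 532900 = 730² → right
(28,19,27): 19²+27² = 1090 > 784 = 28² → acute
(8,15,22): 8²+15² = 289 < 484 = 22² → obtuse
(12,28,30): 12²+28² = 928 > 900 = 30² → acute
1 of the 4 is right.

1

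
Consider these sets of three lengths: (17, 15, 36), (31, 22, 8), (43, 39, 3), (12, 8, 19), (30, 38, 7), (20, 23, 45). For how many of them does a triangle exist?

(15,17,36): 15+17 ≤ 36 → not valid
(8,22,31): 8+22 ≤ 31 → not valid
(3,39,43): 3+39 ≤ 43 → not valid
(8,12,19): 8+12 > 19 → valid
(7,30,38): 7+30 ≤ 38 → not valid
(20,23,45): 20+23 ≤ 45 → not valid
1 of the 6 triples forms a triangle.

1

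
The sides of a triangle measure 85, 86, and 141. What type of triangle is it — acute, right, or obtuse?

obtuse

Compare the square of the longest side to the sum of squares of the other two: 85² + 86² = 14621 < 19881 = 141².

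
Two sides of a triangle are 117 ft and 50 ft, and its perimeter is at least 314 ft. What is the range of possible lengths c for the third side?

Triangle inequality alone gives 67 < c < 167.
The perimeter condition gives c ≥ 314 − 117 − 50 = 147.
Intersecting the two: 147 ≤ c < 167.

147 ≤ c < 167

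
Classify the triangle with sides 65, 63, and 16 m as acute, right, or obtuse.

right

Compare the square of the longest side to the sum of squares of the other two: 16² + 63² = 4225 = 65².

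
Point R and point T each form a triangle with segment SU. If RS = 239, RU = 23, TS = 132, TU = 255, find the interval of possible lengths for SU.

216 < SU < 262

From triangle RSU: |239 − 23| < SU < 239 + 23, i.e. 216 < SU < 262.
From triangle TSU: 123 < SU < 387.
Both must hold, so SU lies in the intersection.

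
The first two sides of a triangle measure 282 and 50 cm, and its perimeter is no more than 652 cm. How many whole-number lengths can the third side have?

88

Triangle inequality: 232 < x < 332. Perimeter ≤ 652 gives x ≤ 652 − 282 − 50 = 320.
So 232 < x ≤ 320; integers 233 through 320: 88 values.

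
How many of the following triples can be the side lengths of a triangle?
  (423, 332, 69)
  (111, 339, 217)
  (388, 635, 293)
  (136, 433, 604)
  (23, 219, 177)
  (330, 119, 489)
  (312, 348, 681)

1

(69,332,423): 69+332 ≤ 423 → not valid
(111,217,339): 111+217 ≤ 339 → not valid
(293,388,635): 293+388 > 635 → valid
(136,433,604): 136+433 ≤ 604 → not valid
(23,177,219): 23+177 ≤ 219 → not valid
(119,330,489): 119+330 ≤ 489 → not valid
(312,348,681): 312+348 ≤ 681 → not valid
1 of the 7 triples forms a triangle.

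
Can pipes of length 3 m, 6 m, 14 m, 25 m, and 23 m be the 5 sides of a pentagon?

Yes

A pentagon exists iff every side is shorter than the sum of the others — equivalently, the longest side is less than the sum of the rest.
Longest side 25 < 46 (sum of the remaining 4), so yes.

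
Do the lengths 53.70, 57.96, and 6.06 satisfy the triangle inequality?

Yes

The longest side is 57.96, and the other two sum to 59.76.
Since 59.76 > 57.96, the triangle inequality holds.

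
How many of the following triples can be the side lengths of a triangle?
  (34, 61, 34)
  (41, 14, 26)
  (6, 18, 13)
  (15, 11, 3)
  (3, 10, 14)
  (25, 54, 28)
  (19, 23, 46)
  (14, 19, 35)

2

(34,34,61): 34+34 > 61 → valid
(14,26,41): 14+26 ≤ 41 → not valid
(6,13,18): 6+13 > 18 → valid
(3,11,15): 3+11 ≤ 15 → not valid
(3,10,14): 3+10 ≤ 14 → not valid
(25,28,54): 25+28 ≤ 54 → not valid
(19,23,46): 19+23 ≤ 46 → not valid
(14,19,35): 14+19 ≤ 35 → not valid
2 of the 8 triples form a triangle.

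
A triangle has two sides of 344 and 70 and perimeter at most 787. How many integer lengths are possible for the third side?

Triangle inequality: 274 < x < 414. Perimeter ≤ 787 gives x ≤ 787 − 344 − 70 = 373.
So 274 < x ≤ 373; integers 275 through 373: 99 values.

99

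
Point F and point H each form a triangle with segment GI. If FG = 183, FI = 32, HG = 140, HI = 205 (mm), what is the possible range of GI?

From triangle FGI: |183 − 32| < GI < 183 + 32, i.e. 151 < GI < 215.
From triangle HGI: 65 < GI < 345.
Both must hold, so GI lies in the intersection.

151 < GI < 215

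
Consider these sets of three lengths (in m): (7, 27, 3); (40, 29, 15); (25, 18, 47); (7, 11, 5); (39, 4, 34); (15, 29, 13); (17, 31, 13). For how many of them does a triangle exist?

2

(3,7,27): 3+7 ≤ 27 → not valid
(15,29,40): 15+29 > 40 → valid
(18,25,47): 18+25 ≤ 47 → not valid
(5,7,11): 5+7 > 11 → valid
(4,34,39): 4+34 ≤ 39 → not valid
(13,15,29): 13+15 ≤ 29 → not valid
(13,17,31): 13+17 ≤ 31 → not valid
2 of the 7 triples form a triangle.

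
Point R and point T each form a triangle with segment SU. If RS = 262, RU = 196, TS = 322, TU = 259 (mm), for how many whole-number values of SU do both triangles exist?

391

From triangle RSU: 66 < SU < 458.
From triangle TSU: 63 < SU < 581.
Intersection: 66 < SU < 458, so integers 67 through 457: 391 values.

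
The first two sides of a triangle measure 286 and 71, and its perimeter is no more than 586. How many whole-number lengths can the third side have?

14

Triangle inequality: 215 < x < 357. Perimeter ≤ 586 gives x ≤ 586 − 286 − 71 = 229.
So 215 < x ≤ 229; integers 216 through 229: 14 values.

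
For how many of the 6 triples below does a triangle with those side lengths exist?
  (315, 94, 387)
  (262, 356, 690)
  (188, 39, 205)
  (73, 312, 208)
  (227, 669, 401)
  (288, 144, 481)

(94,315,387): 94+315 > 387 → valid
(262,356,690): 262+356 ≤ 690 → not valid
(39,188,205): 39+188 > 205 → valid
(73,208,312): 73+208 ≤ 312 → not valid
(227,401,669): 227+401 ≤ 669 → not valid
(144,288,481): 144+288 ≤ 481 → not valid
2 of the 6 triples form a triangle.

2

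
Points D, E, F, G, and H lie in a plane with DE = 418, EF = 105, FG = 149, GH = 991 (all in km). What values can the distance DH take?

319 ≤ DH ≤ 1663 km

The maximum is all hops collinear in one direction: 418 + 105 + 149 + 991 = 1663.
The longest hop is 991; the others sum to 672. Folding the others back against it leaves at least 991 − 672 = 319.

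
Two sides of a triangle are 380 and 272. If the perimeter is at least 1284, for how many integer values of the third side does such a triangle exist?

20

Triangle inequality: 108 < x < 652. Perimeter ≥ 1284 gives x ≥ 1284 − 380 − 272 = 632.
So 632 ≤ x < 652; integers 632 through 651: 20 values.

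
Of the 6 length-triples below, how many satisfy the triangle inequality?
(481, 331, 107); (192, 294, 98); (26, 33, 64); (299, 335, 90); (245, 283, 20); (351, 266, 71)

1

(107,331,481): 107+331 ≤ 481 → not valid
(98,192,294): 98+192 ≤ 294 → not valid
(26,33,64): 26+33 ≤ 64 → not valid
(90,299,335): 90+299 > 335 → valid
(20,245,283): 20+245 ≤ 283 → not valid
(71,266,351): 71+266 ≤ 351 → not valid
1 of the 6 triples forms a triangle.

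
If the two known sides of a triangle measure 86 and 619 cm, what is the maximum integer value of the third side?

704

The third side must be strictly less than 86 + 619 = 705.
The largest integer below 705 is 704.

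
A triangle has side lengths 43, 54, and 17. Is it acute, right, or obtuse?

Compare the square of the longest side to the sum of squares of the other two: 17² + 43² = 2138 < 2916 = 54².

obtuse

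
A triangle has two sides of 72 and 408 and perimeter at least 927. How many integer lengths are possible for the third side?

Triangle inequality: 336 < x < 480. Perimeter ≥ 927 gives x ≥ 927 − 72 − 408 = 447.
So 447 ≤ x < 480; integers 447 through 479: 33 values.

33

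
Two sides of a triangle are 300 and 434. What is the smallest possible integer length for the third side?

The third side must be strictly greater than |300 − 434| = 134.
The smallest integer above 134 is 135.

135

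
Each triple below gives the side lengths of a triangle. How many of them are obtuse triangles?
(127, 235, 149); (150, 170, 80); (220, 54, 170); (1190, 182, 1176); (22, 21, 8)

(127,235,149): 127²+149² = 38330 < 55225 = 235² → obtuse
(150,170,80): 80²+150² = 28900 = 170² → right
(220,54,170): 54²+170² = 31816 < 48400 = 220² → obtuse
(1190,182,1176): 182²+1176² = 1416100 = 1190² → right
(22,21,8): 8²+21² = 505 > 484 = 22² → acute
2 of the 5 are obtuse.

2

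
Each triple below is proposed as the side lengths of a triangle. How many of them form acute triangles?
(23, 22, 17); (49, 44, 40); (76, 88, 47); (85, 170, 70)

3

(23,22,17): 17²+22² = 773 > 529 = 23² → acute
(49,44,40): 40²+44² = 3536 > 2401 = 49² → acute
(76,88,47): 47²+76² = 7985 > 7744 = 88² → acute
(85,170,70): 70+85 ≤ 170, not a triangle
3 of the 4 are acute.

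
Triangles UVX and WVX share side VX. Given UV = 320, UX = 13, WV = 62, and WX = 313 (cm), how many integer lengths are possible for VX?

25

From triangle UVX: 307 < VX < 333.
From triangle WVX: 251 < VX < 375.
Intersection: 307 < VX < 333, so integers 308 through 332: 25 values.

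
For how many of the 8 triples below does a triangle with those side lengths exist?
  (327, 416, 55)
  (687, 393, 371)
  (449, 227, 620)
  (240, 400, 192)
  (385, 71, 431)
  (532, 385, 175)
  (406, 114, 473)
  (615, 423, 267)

(55,327,416): 55+327 ≤ 416 → not valid
(371,393,687): 371+393 > 687 → valid
(227,449,620): 227+449 > 620 → valid
(192,240,400): 192+240 > 400 → valid
(71,385,431): 71+385 > 431 → valid
(175,385,532): 175+385 > 532 → valid
(114,406,473): 114+406 > 473 → valid
(267,423,615): 267+423 > 615 → valid
7 of the 8 triples form a triangle.

7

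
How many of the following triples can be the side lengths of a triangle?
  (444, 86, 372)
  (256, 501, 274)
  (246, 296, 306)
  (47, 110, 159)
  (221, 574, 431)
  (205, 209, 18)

5

(86,372,444): 86+372 > 444 → valid
(256,274,501): 256+274 > 501 → valid
(246,296,306): 246+296 > 306 → valid
(47,110,159): 47+110 ≤ 159 → not valid
(221,431,574): 221+431 > 574 → valid
(18,205,209): 18+205 > 209 → valid
5 of the 6 triples form a triangle.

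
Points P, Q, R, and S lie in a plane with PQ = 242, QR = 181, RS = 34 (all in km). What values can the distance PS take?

The maximum is all hops collinear in one direction: 242 + 181 + 34 = 457.
The longest hop is 242; the others sum to 215. Folding the others back against it leaves at least 242 − 215 = 27.

27 ≤ PS ≤ 457 km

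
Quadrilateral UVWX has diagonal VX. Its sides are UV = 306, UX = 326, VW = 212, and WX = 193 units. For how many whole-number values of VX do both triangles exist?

From triangle UVX: 20 < VX < 632.
From triangle WVX: 19 < VX < 405.
Intersection: 20 < VX < 405, so integers 21 through 404: 384 values.

384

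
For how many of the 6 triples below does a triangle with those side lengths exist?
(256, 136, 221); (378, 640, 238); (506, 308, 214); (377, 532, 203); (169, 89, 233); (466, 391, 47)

(136,221,256): 136+221 > 256 → valid
(238,378,640): 238+378 ≤ 640 → not valid
(214,308,506): 214+308 > 506 → valid
(203,377,532): 203+377 > 532 → valid
(89,169,233): 89+169 > 233 → valid
(47,391,466): 47+391 ≤ 466 → not valid
4 of the 6 triples form a triangle.

4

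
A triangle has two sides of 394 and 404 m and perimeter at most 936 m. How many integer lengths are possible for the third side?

Triangle inequality: 10 < x < 798. Perimeter ≤ 936 gives x ≤ 936 − 394 − 404 = 138.
So 10 < x ≤ 138; integers 11 through 138: 128 values.

128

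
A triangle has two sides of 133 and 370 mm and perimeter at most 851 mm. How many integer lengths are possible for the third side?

111

Triangle inequality: 237 < x < 503. Perimeter ≤ 851 gives x ≤ 851 − 133 − 370 = 348.
So 237 < x ≤ 348; integers 238 through 348: 111 values.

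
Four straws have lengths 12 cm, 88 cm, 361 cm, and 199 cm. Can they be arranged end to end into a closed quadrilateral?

No

For a quadrilateral, each side must be shorter than the sum of the others.
Here the longest side is 361, but the remaining 3 sides sum to only 299.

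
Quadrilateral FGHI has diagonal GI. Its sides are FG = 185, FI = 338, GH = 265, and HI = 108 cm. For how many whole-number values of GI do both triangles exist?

215

From triangle FGI: 153 < GI < 523.
From triangle HGI: 157 < GI < 373.
Intersection: 157 < GI < 373, so integers 158 through 372: 215 values.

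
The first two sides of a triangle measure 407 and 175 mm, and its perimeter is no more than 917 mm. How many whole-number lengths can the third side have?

Triangle inequality: 232 < x < 582. Perimeter ≤ 917 gives x ≤ 917 − 407 − 175 = 335.
So 232 < x ≤ 335; integers 233 through 335: 103 values.

103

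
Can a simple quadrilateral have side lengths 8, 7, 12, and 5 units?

A quadrilateral exists iff every side is shorter than the sum of the others — equivalently, the longest side is less than the sum of the rest.
Longest side 12 < 20 (sum of the remaining 3), so yes.

Yes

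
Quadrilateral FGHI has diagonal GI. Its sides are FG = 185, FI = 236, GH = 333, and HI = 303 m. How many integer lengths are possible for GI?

369

From triangle FGI: 51 < GI < 421.
From triangle HGI: 30 < GI < 636.
Intersection: 51 < GI < 421, so integers 52 through 420: 369 values.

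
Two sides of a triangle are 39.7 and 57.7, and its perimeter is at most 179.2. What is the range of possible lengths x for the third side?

18.0 < x ≤ 81.8

Triangle inequality alone gives 18.0 < x < 97.4.
The perimeter condition gives x ≤ 179.2 − 39.7 − 57.7 = 81.8.
Intersecting the two: 18.0 < x ≤ 81.8.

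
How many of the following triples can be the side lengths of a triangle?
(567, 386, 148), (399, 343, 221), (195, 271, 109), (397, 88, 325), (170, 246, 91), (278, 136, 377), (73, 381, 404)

(148,386,567): 148+386 ≤ 567 → not valid
(221,343,399): 221+343 > 399 → valid
(109,195,271): 109+195 > 271 → valid
(88,325,397): 88+325 > 397 → valid
(91,170,246): 91+170 > 246 → valid
(136,278,377): 136+278 > 377 → valid
(73,381,404): 73+381 > 404 → valid
6 of the 7 triples form a triangle.

6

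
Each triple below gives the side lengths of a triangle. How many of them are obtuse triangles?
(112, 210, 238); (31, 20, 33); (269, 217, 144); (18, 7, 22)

2

(112,210,238): 112²+210² = 56644 = 238² → right
(31,20,33): 20²+31² = 1361 > 1089 = 33² → acute
(269,217,144): 144²+217² = 67825 < 72361 = 269² → obtuse
(18,7,22): 7²+18² = 373 < 484 = 22² → obtuse
2 of the 4 are obtuse.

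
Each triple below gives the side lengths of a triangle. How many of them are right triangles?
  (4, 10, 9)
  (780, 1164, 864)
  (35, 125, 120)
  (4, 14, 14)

2

(4,10,9): 4²+9² = 97 < 100 = 10² → obtuse
(780,1164,864): 780²+864² = 1354896 = 1164² → right
(35,125,120): 35²+120² = 15625 = 125² → right
(4,14,14): 4²+14² = 212 > 196 = 14² → acute
2 of the 4 are right.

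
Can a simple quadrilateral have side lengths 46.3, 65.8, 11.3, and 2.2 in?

No

For a quadrilateral, each side must be shorter than the sum of the others.
Here the longest side is 65.8, but the remaining 3 sides sum to only 59.8.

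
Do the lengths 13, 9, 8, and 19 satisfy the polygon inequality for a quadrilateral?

Yes

A quadrilateral exists iff every side is shorter than the sum of the others — equivalently, the longest side is less than the sum of the rest.
Longest side 19 < 30 (sum of the remaining 3), so yes.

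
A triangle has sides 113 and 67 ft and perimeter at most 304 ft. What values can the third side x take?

Triangle inequality alone gives 46 < x < 180.
The perimeter condition gives x ≤ 304 − 113 − 67 = 124.
Intersecting the two: 46 < x ≤ 124.

46 < x ≤ 124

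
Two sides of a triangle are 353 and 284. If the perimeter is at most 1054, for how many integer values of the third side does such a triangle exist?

348

Triangle inequality: 69 < x < 637. Perimeter ≤ 1054 gives x ≤ 1054 − 353 − 284 = 417.
So 69 < x ≤ 417; integers 70 through 417: 348 values.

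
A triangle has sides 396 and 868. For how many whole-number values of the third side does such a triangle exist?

The third side lies in the open interval (472, 1264).
Integers from 473 to 1263 inclusive: 1263 − 473 + 1 = 791.

791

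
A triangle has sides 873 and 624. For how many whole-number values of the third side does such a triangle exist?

The third side lies in the open interval (249, 1497).
Integers from 250 to 1496 inclusive: 1496 − 250 + 1 = 1247.

1247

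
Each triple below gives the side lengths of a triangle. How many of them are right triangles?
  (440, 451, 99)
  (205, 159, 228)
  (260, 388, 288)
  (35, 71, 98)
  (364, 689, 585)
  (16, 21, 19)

3

(440,451,99): 99²+440² = 203401 = 451² → right
(205,159,228): 159²+205² = 67306 > 51984 = 228² → acute
(260,388,288): 260²+288² = 150544 = 388² → right
(35,71,98): 35²+71² = 6266 < 9604 = 98² → obtuse
(364,689,585): 364²+585² = 474721 = 689² → right
(16,21,19): 16²+19² = 617 > 441 = 21² → acute
3 of the 6 are right.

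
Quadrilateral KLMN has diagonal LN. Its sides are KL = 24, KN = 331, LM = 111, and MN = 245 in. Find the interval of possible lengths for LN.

From triangle KLN: |24 − 331| < LN < 24 + 331, i.e. 307 < LN < 355.
From triangle MLN: 134 < LN < 356.
Both must hold, so LN lies in the intersection.

307 < LN < 355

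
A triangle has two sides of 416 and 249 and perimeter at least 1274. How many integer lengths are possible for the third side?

56

Triangle inequality: 167 < x < 665. Perimeter ≥ 1274 gives x ≥ 1274 − 416 − 249 = 609.
So 609 ≤ x < 665; integers 609 through 664: 56 values.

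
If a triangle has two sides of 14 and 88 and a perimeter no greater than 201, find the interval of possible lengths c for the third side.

74 < c ≤ 99

Triangle inequality alone gives 74 < c < 102.
The perimeter condition gives c ≤ 201 − 14 − 88 = 99.
Intersecting the two: 74 < c ≤ 99.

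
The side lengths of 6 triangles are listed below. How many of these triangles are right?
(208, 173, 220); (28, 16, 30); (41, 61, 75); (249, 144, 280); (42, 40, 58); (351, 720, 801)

2

(208,173,220): 173²+208² = 73193 > 48400 = 220² → acute
(28,16,30): 16²+28² = 1040 > 900 = 30² → acute
(41,61,75): 41²+61² = 5402 < 5625 = 75² → obtuse
(249,144,280): 144²+249² = 82737 > 78400 = 280² → acute
(42,40,58): 40²+42² = 3364 = 58² → right
(351,720,801): 351²+720² = 641601 = 801² → right
2 of the 6 are right.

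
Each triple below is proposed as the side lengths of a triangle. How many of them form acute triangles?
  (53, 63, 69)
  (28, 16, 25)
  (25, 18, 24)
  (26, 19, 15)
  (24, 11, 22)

(53,63,69): 53²+63² = 6778 > 4761 = 69² → acute
(28,16,25): 16²+25² = 881 > 784 = 28² → acute
(25,18,24): 18²+24² = 900 > 625 = 25² → acute
(26,19,15): 15²+19² = 586 < 676 = 26² → obtuse
(24,11,22): 11²+22² = 605 > 576 = 24² → acute
4 of the 5 are acute.

4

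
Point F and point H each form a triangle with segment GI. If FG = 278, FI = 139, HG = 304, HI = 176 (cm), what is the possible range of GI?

139 < GI < 417

From triangle FGI: |278 − 139| < GI < 278 + 139, i.e. 139 < GI < 417.
From triangle HGI: 128 < GI < 480.
Both must hold, so GI lies in the intersection.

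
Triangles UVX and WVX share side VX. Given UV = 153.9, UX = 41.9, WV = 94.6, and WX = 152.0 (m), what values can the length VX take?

From triangle UVX: |153.9 − 41.9| < VX < 153.9 + 41.9, i.e. 112.0 < VX < 195.8.
From triangle WVX: 57.4 < VX < 246.6.
Both must hold, so VX lies in the intersection.

112.0 < VX < 195.8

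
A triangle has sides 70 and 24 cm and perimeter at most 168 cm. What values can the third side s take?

Triangle inequality alone gives 46 < s < 94.
The perimeter condition gives s ≤ 168 − 70 − 24 = 74.
Intersecting the two: 46 < s ≤ 74.

46 < s ≤ 74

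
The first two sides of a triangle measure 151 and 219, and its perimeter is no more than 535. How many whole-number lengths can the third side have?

97

Triangle inequality: 68 < x < 370. Perimeter ≤ 535 gives x ≤ 535 − 151 − 219 = 165.
So 68 < x ≤ 165; integers 69 through 165: 97 values.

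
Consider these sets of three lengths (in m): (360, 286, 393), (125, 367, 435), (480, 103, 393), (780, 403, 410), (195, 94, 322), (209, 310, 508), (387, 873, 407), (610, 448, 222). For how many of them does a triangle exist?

6

(286,360,393): 286+360 > 393 → valid
(125,367,435): 125+367 > 435 → valid
(103,393,480): 103+393 > 480 → valid
(403,410,780): 403+410 > 780 → valid
(94,195,322): 94+195 ≤ 322 → not valid
(209,310,508): 209+310 > 508 → valid
(387,407,873): 387+407 ≤ 873 → not valid
(222,448,610): 222+448 > 610 → valid
6 of the 8 triples form a triangle.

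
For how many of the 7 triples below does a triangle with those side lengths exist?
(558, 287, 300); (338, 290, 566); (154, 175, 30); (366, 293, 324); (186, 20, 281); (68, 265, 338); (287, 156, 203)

(287,300,558): 287+300 > 558 → valid
(290,338,566): 290+338 > 566 → valid
(30,154,175): 30+154 > 175 → valid
(293,324,366): 293+324 > 366 → valid
(20,186,281): 20+186 ≤ 281 → not valid
(68,265,338): 68+265 ≤ 338 → not valid
(156,203,287): 156+203 > 287 → valid
5 of the 7 triples form a triangle.

5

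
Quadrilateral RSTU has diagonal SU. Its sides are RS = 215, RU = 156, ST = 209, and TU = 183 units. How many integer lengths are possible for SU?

311

From triangle RSU: 59 < SU < 371.
From triangle TSU: 26 < SU < 392.
Intersection: 59 < SU < 371, so integers 60 through 370: 311 values.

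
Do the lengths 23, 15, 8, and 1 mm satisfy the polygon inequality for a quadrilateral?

A quadrilateral exists iff every side is shorter than the sum of the others — equivalently, the longest side is less than the sum of the rest.
Longest side 23 < 24 (sum of the remaining 3), so yes.

Yes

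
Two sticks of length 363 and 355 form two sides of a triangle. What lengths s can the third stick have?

8 < s < 718

By the triangle inequality, s must be less than 363 + 355 = 718 and greater than |363 − 355| = 8.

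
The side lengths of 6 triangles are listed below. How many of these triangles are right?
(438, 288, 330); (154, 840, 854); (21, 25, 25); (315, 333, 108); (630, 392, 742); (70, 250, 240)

(438,288,330): 288²+330² = 191844 = 438² → right
(154,840,854): 154²+840² = 729316 = 854² → right
(21,25,25): 21²+25² = 1066 > 625 = 25² → acute
(315,333,108): 108²+315² = 110889 = 333² → right
(630,392,742): 392²+630² = 550564 = 742² → right
(70,250,240): 70²+240² = 62500 = 250² → right
5 of the 6 are right.

5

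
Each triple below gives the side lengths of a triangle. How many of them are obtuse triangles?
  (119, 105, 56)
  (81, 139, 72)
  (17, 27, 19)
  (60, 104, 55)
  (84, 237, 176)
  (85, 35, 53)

5

(119,105,56): 56²+105² = 14161 = 119² → right
(81,139,72): 72²+81² = 11745 < 19321 = 139² → obtuse
(17,27,19): 17²+19² = 650 < 729 = 27² → obtuse
(60,104,55): 55²+60² = 6625 < 10816 = 104² → obtuse
(84,237,176): 84²+176² = 38032 < 56169 = 237² → obtuse
(85,35,53): 35²+53² = 4034 < 7225 = 85² → obtuse
5 of the 6 are obtuse.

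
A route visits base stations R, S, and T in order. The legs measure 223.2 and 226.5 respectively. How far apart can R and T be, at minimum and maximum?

3.3 ≤ RT ≤ 449.7

By the triangle inequality, |223.2 − 226.5| ≤ RT ≤ 223.2 + 226.5.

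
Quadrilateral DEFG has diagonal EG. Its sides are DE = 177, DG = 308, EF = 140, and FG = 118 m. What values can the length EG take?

131 < EG < 258

From triangle DEG: |177 − 308| < EG < 177 + 308, i.e. 131 < EG < 485.
From triangle FEG: 22 < EG < 258.
Both must hold, so EG lies in the intersection.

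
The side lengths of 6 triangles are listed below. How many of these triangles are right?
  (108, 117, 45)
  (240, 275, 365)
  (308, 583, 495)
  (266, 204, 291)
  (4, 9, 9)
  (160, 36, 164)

(108,117,45): 45²+108² = 13689 = 117² → right
(240,275,365): 240²+275² = 133225 = 365² → right
(308,583,495): 308²+495² = 339889 = 583² → right
(266,204,291): 204²+266² = 112372 > 84681 = 291² → acute
(4,9,9): 4²+9² = 97 > 81 = 9² → acute
(160,36,164): 36²+160² = 26896 = 164² → right
4 of the 6 are right.

4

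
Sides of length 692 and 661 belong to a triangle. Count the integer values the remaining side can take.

1321

The third side lies in the open interval (31, 1353).
Integers from 32 to 1352 inclusive: 1352 − 32 + 1 = 1321.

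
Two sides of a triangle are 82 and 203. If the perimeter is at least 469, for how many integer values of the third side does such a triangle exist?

101

Triangle inequality: 121 < x < 285. Perimeter ≥ 469 gives x ≥ 469 − 82 − 203 = 184.
So 184 ≤ x < 285; integers 184 through 284: 101 values.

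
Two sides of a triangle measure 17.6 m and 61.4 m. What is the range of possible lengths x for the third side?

43.8 < x < 79.0

By the triangle inequality, x must be less than 17.6 + 61.4 = 79.0 and greater than |17.6 − 61.4| = 43.8.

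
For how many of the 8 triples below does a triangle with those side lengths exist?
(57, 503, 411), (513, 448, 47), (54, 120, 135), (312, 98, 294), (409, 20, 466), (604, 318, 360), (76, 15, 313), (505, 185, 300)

(57,411,503): 57+411 ≤ 503 → not valid
(47,448,513): 47+448 ≤ 513 → not valid
(54,120,135): 54+120 > 135 → valid
(98,294,312): 98+294 > 312 → valid
(20,409,466): 20+409 ≤ 466 → not valid
(318,360,604): 318+360 > 604 → valid
(15,76,313): 15+76 ≤ 313 → not valid
(185,300,505): 185+300 ≤ 505 → not valid
3 of the 8 triples form a triangle.

3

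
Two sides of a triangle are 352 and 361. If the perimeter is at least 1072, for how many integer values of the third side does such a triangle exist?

Triangle inequality: 9 < x < 713. Perimeter ≥ 1072 gives x ≥ 1072 − 352 − 361 = 359.
So 359 ≤ x < 713; integers 359 through 712: 354 values.

354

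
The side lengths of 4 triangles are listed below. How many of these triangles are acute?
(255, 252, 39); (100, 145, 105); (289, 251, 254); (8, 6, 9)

2

(255,252,39): 39²+252² = 65025 = 255² → right
(100,145,105): 100²+105² = 21025 = 145² → right
(289,251,254): 251²+254² = 127517 > 83521 = 289² → acute
(8,6,9): 6²+8² = 100 > 81 = 9² → acute
2 of the 4 are acute.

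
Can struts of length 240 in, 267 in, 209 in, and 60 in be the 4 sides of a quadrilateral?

Yes

A quadrilateral exists iff every side is shorter than the sum of the others — equivalently, the longest side is less than the sum of the rest.
Longest side 267 < 509 (sum of the remaining 3), so yes.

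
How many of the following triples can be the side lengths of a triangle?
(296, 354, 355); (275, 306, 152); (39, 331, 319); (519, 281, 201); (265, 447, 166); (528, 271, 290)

4

(296,354,355): 296+354 > 355 → valid
(152,275,306): 152+275 > 306 → valid
(39,319,331): 39+319 > 331 → valid
(201,281,519): 201+281 ≤ 519 → not valid
(166,265,447): 166+265 ≤ 447 → not valid
(271,290,528): 271+290 > 528 → valid
4 of the 6 triples form a triangle.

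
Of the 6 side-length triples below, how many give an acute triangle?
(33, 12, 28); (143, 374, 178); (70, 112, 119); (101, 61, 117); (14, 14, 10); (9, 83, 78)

(33,12,28): 12²+28² = 928 < 1089 = 33² → obtuse
(143,374,178): 143+178 ≤ 374, not a triangle
(70,112,119): 70²+112² = 17444 > 14161 = 119² → acute
(101,61,117): 61²+101² = 13922 > 13689 = 117² → acute
(14,14,10): 10²+14² = 296 > 196 = 14² → acute
(9,83,78): 9²+78² = 6165 < 6889 = 83² → obtuse
3 of the 6 are acute.

3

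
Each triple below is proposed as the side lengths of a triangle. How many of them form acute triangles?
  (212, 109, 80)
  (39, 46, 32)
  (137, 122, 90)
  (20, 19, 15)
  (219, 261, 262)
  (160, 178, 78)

4

(212,109,80): 80+109 ≤ 212, not a triangle
(39,46,32): 32²+39² = 2545 > 2116 = 46² → acute
(137,122,90): 90²+122² = 22984 > 18769 = 137² → acute
(20,19,15): 15²+19² = 586 > 400 = 20² → acute
(219,261,262): 219²+261² = 116082 > 68644 = 262² → acute
(160,178,78): 78²+160² = 31684 = 178² → right
4 of the 6 are acute.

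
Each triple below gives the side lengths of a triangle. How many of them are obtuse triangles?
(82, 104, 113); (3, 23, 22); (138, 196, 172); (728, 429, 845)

(82,104,113): 82²+104² = 17540 > 12769 = 113² → acute
(3,23,22): 3²+22² = 493 < 529 = 23² → obtuse
(138,196,172): 138²+172² = 48628 > 38416 = 196² → acute
(728,429,845): 429²+728² = 714025 = 845² → right
1 of the 4 is obtuse.

1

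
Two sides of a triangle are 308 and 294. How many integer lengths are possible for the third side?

587

The third side lies in the open interval (14, 602).
Integers from 15 to 601 inclusive: 601 − 15 + 1 = 587.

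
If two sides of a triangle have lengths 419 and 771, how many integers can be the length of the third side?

The third side lies in the open interval (352, 1190).
Integers from 353 to 1189 inclusive: 1189 − 353 + 1 = 837.

837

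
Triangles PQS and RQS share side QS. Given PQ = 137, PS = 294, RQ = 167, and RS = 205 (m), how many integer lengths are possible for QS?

214

From triangle PQS: 157 < QS < 431.
From triangle RQS: 38 < QS < 372.
Intersection: 157 < QS < 372, so integers 158 through 371: 214 values.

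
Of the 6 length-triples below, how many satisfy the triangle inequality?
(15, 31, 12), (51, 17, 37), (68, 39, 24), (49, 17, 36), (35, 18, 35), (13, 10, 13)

4

(12,15,31): 12+15 ≤ 31 → not valid
(17,37,51): 17+37 > 51 → valid
(24,39,68): 24+39 ≤ 68 → not valid
(17,36,49): 17+36 > 49 → valid
(18,35,35): 18+35 > 35 → valid
(10,13,13): 10+13 > 13 → valid
4 of the 6 triples form a triangle.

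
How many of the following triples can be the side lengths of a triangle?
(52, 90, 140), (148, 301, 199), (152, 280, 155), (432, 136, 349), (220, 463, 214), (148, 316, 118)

(52,90,140): 52+90 > 140 → valid
(148,199,301): 148+199 > 301 → valid
(152,155,280): 152+155 > 280 → valid
(136,349,432): 136+349 > 432 → valid
(214,220,463): 214+220 ≤ 463 → not valid
(118,148,316): 118+148 ≤ 316 → not valid
4 of the 6 triples form a triangle.

4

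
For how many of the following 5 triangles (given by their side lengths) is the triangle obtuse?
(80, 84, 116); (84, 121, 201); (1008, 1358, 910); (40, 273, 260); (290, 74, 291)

2

(80,84,116): 80²+84² = 13456 = 116² → right
(84,121,201): 84²+121² = 21697 < 40401 = 201² → obtuse
(1008,1358,910): 910²+1008² = 1844164 = 1358² → right
(40,273,260): 40²+260² = 69200 < 74529 = 273² → obtuse
(290,74,291): 74²+290² = 89576 > 84681 = 291² → acute
2 of the 5 are obtuse.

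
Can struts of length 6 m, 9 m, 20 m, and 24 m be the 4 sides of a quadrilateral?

A quadrilateral exists iff every side is shorter than the sum of the others — equivalently, the longest side is less than the sum of the rest.
Longest side 24 < 35 (sum of the remaining 3), so yes.

Yes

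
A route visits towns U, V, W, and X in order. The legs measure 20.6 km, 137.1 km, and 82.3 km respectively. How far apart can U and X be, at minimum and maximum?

34.2 ≤ UX ≤ 240.0 km

The maximum is all hops collinear in one direction: 20.6 + 137.1 + 82.3 = 240.0.
The longest hop is 137.1; the others sum to 102.9. Folding the others back against it leaves at least 137.1 − 102.9 = 34.2.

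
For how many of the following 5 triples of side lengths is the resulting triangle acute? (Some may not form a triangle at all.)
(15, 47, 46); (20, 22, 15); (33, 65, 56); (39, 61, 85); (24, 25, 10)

(15,47,46): 15²+46² = 2341 > 2209 = 47² → acute
(20,22,15): 15²+20² = 625 > 484 = 22² → acute
(33,65,56): 33²+56² = 4225 = 65² → right
(39,61,85): 39²+61² = 5242 < 7225 = 85² → obtuse
(24,25,10): 10²+24² = 676 > 625 = 25² → acute
3 of the 5 are acute.

3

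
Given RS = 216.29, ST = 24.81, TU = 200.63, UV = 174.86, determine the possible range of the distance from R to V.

0 ≤ RV ≤ 616.59

The maximum is all hops collinear in one direction: 216.29 + 24.81 + 200.63 + 174.86 = 616.59.
The longest hop is 216.29; the others sum to 400.30. Since 216.29 ≤ 400.30, the path can fold back on itself completely, so the minimum distance is 0.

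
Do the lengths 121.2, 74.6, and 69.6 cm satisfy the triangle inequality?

Yes

The longest side is 121.2, and the other two sum to 144.2.
Since 144.2 > 121.2, the triangle inequality holds.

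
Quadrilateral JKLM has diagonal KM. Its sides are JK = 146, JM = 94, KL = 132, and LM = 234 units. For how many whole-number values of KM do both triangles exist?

137

From triangle JKM: 52 < KM < 240.
From triangle LKM: 102 < KM < 366.
Intersection: 102 < KM < 240, so integers 103 through 239: 137 values.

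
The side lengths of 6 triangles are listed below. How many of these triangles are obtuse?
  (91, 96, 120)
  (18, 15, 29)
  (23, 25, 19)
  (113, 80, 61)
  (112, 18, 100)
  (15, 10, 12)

(91,96,120): 91²+96² = 17497 > 14400 = 120² → acute
(18,15,29): 15²+18² = 549 < 841 = 29² → obtuse
(23,25,19): 19²+23² = 890 > 625 = 25² → acute
(113,80,61): 61²+80² = 10121 < 12769 = 113² → obtuse
(112,18,100): 18²+100² = 10324 < 12544 = 112² → obtuse
(15,10,12): 10²+12² = 244 > 225 = 15² → acute
3 of the 6 are obtuse.

3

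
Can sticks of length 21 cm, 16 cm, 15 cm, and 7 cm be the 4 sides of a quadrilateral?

Yes

A quadrilateral exists iff every side is shorter than the sum of the others — equivalently, the longest side is less than the sum of the rest.
Longest side 21 < 38 (sum of the remaining 3), so yes.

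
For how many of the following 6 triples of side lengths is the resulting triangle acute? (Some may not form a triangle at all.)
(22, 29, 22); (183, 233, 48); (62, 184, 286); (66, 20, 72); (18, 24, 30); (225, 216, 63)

(22,29,22): 22²+22² = 968 > 841 = 29² → acute
(183,233,48): 48+183 ≤ 233, not a triangle
(62,184,286): 62+184 ≤ 286, not a triangle
(66,20,72): 20²+66² = 4756 < 5184 = 72² → obtuse
(18,24,30): 18²+24² = 900 = 30² → right
(225,216,63): 63²+216² = 50625 = 225² → right
1 of the 6 is acute.

1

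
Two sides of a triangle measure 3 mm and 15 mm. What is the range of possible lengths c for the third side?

By the triangle inequality, c must be less than 3 + 15 = 18 and greater than |3 − 15| = 12.

12 < c < 18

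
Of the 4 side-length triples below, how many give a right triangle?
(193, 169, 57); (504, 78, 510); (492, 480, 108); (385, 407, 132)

(193,169,57): 57²+169² = 31810 < 37249 = 193² → obtuse
(504,78,510): 78²+504² = 260100 = 510² → right
(492,480,108): 108²+480² = 242064 = 492² → right
(385,407,132): 132²+385² = 165649 = 407² → right
3 of the 4 are right.

3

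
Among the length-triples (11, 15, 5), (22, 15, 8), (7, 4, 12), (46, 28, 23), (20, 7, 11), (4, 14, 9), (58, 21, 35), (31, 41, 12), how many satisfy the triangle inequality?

(5,11,15): 5+11 > 15 → valid
(8,15,22): 8+15 > 22 → valid
(4,7,12): 4+7 ≤ 12 → not valid
(23,28,46): 23+28 > 46 → valid
(7,11,20): 7+11 ≤ 20 → not valid
(4,9,14): 4+9 ≤ 14 → not valid
(21,35,58): 21+35 ≤ 58 → not valid
(12,31,41): 12+31 > 41 → valid
4 of the 8 triples form a triangle.

4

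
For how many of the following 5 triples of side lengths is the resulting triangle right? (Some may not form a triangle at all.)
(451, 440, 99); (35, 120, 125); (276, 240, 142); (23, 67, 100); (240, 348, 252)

3

(451,440,99): 99²+440² = 203401 = 451² → right
(35,120,125): 35²+120² = 15625 = 125² → right
(276,240,142): 142²+240² = 77764 > 76176 = 276² → acute
(23,67,100): 23+67 ≤ 100, not a triangle
(240,348,252): 240²+252² = 121104 = 348² → right
3 of the 5 are right.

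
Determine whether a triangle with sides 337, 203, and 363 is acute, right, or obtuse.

acute

Compare the square of the longest side to the sum of squares of the other two: 203² + 337² = 154778 > 131769 = 363².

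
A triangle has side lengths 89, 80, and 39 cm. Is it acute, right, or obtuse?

Compare the square of the longest side to the sum of squares of the other two: 39² + 80² = 7921 = 89².

right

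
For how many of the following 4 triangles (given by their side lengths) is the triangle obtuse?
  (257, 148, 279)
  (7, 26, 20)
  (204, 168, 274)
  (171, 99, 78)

(257,148,279): 148²+257² = 87953 > 77841 = 279² → acute
(7,26,20): 7²+20² = 449 < 676 = 26² → obtuse
(204,168,274): 168²+204² = 69840 < 75076 = 274² → obtuse
(171,99,78): 78²+99² = 15885 < 29241 = 171² → obtuse
3 of the 4 are obtuse.

3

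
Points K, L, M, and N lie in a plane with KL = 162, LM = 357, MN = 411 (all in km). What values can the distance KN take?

The maximum is all hops collinear in one direction: 162 + 357 + 411 = 930.
The longest hop is 411; the others sum to 519. Since 411 ≤ 519, the path can fold back on itself completely, so the minimum distance is 0.

0 ≤ KN ≤ 930 km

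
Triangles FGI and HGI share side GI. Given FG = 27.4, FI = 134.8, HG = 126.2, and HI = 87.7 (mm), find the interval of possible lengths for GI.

107.4 < GI < 162.2

From triangle FGI: |27.4 − 134.8| < GI < 27.4 + 134.8, i.e. 107.4 < GI < 162.2.
From triangle HGI: 38.5 < GI < 213.9.
Both must hold, so GI lies in the intersection.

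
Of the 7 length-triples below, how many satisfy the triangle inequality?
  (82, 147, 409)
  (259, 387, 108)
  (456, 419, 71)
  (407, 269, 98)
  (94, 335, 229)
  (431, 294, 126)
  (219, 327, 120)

2

(82,147,409): 82+147 ≤ 409 → not valid
(108,259,387): 108+259 ≤ 387 → not valid
(71,419,456): 71+419 > 456 → valid
(98,269,407): 98+269 ≤ 407 → not valid
(94,229,335): 94+229 ≤ 335 → not valid
(126,294,431): 126+294 ≤ 431 → not valid
(120,219,327): 120+219 > 327 → valid
2 of the 7 triples form a triangle.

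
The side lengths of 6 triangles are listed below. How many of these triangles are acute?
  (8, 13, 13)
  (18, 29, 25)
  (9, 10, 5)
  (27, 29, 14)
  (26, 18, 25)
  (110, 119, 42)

5

(8,13,13): 8²+13² = 233 > 169 = 13² → acute
(18,29,25): 18²+25² = 949 > 841 = 29² → acute
(9,10,5): 5²+9² = 106 > 100 = 10² → acute
(27,29,14): 14²+27² = 925 > 841 = 29² → acute
(26,18,25): 18²+25² = 949 > 676 = 26² → acute
(110,119,42): 42²+110² = 13864 < 14161 = 119² → obtuse
5 of the 6 are acute.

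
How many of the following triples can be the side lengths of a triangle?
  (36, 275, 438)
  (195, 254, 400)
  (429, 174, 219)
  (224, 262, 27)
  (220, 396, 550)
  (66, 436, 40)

(36,275,438): 36+275 ≤ 438 → not valid
(195,254,400): 195+254 > 400 → valid
(174,219,429): 174+219 ≤ 429 → not valid
(27,224,262): 27+224 ≤ 262 → not valid
(220,396,550): 220+396 > 550 → valid
(40,66,436): 40+66 ≤ 436 → not valid
2 of the 6 triples form a triangle.

2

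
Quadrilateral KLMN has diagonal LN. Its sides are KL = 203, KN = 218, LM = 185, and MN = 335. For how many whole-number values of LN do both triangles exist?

From triangle KLN: 15 < LN < 421.
From triangle MLN: 150 < LN < 520.
Intersection: 150 < LN < 421, so integers 151 through 420: 270 values.

270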